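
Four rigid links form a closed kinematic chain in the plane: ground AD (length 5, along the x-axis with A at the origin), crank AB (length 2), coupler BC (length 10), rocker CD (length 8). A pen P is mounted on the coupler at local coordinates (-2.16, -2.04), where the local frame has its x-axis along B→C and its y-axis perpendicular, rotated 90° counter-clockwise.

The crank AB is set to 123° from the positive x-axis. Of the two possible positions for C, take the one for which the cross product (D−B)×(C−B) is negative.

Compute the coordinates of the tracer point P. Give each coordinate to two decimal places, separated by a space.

A=(0,0), D=(5.00,0)
B = A + 2.00·(cos123°, sin123°) = (-1.0893, 1.6773)
|BD| = 6.3161
circle(B,10.00) ∩ circle(D,8.00): a=6.0079, h=7.9941
  candidates: C₊=(6.8259,7.7889) cross=50.491; C₋=(2.5799,-7.6252) cross=-50.491
  mode - wants cross < 0 → take C=(2.5799,-7.6252) (cross=-50.491)
ex = (C−B)/|BC| = (0.3669,-0.9303); ey = (0.9303,0.3669)
P = B + -2.16·ex + -2.04·ey = (-3.7795,2.9382)

-3.78 2.94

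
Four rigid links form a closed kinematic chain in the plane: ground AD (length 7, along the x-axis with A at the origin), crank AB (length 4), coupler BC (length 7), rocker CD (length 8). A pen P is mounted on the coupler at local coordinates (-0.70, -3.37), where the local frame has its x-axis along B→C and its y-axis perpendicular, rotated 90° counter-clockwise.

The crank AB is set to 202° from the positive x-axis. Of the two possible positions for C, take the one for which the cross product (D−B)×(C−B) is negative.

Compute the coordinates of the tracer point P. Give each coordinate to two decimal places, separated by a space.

-6.40 -3.64

A=(0,0), D=(7.00,0)
B = A + 4.00·(cos202°, sin202°) = (-3.7087, -1.4984)
|BD| = 10.8131
circle(B,7.00) ∩ circle(D,8.00): a=4.7129, h=5.1757
  candidates: C₊=(0.2415,4.2805) cross=55.966; C₋=(1.6760,-5.9711) cross=-55.966
  mode - wants cross < 0 → take C=(1.6760,-5.9711) (cross=-55.966)
ex = (C−B)/|BC| = (0.7692,-0.6390); ey = (0.6390,0.7692)
P = B + -0.70·ex + -3.37·ey = (-6.4005,-3.6435)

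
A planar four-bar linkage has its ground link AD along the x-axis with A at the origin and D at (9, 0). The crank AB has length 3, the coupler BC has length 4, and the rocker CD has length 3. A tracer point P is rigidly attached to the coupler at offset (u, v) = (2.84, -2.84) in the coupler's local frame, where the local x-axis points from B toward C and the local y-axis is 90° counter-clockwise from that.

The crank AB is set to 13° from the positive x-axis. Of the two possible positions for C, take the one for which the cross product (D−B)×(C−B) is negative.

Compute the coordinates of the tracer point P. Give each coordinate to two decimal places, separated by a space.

A=(0,0), D=(9.00,0)
B = A + 3.00·(cos13°, sin13°) = (2.9231, 0.6749)
|BD| = 6.1142
circle(B,4.00) ∩ circle(D,3.00): a=3.6296, h=1.6812
  candidates: C₊=(6.7160,1.9451) cross=10.279; C₋=(6.3449,-1.3966) cross=-10.279
  mode - wants cross < 0 → take C=(6.3449,-1.3966) (cross=-10.279)
ex = (C−B)/|BC| = (0.8555,-0.5179); ey = (0.5179,0.8555)
P = B + 2.84·ex + -2.84·ey = (3.8818,-3.2254)

3.88 -3.23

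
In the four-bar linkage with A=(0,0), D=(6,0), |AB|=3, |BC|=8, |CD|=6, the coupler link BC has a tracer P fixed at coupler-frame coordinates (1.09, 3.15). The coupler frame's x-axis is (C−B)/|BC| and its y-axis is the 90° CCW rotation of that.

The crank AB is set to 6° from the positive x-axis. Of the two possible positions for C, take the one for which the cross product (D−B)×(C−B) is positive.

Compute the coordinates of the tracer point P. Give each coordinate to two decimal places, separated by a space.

A=(0,0), D=(6.00,0)
B = A + 3.00·(cos6°, sin6°) = (2.9836, 0.3136)
|BD| = 3.0327
circle(B,8.00) ∩ circle(D,6.00): a=6.1327, h=5.1371
  candidates: C₊=(9.6146,4.7890) cross=15.579; C₋=(8.5522,-5.4301) cross=-15.579
  mode + wants cross > 0 → take C=(9.6146,4.7890) (cross=15.579)
ex = (C−B)/|BC| = (0.8289,0.5594); ey = (-0.5594,0.8289)
P = B + 1.09·ex + 3.15·ey = (2.1248,3.5343)

2.12 3.53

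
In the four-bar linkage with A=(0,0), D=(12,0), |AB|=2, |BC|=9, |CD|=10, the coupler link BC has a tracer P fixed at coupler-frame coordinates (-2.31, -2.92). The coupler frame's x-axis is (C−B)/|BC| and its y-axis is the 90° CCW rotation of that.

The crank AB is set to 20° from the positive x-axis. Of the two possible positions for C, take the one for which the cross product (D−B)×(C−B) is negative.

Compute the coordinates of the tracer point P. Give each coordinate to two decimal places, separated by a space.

-1.72 1.64

A=(0,0), D=(12.00,0)
B = A + 2.00·(cos20°, sin20°) = (1.8794, 0.6840)
|BD| = 10.1437
circle(B,9.00) ∩ circle(D,10.00): a=4.1353, h=7.9937
  candidates: C₊=(6.5443,8.3807) cross=81.086; C₋=(5.4662,-7.5703) cross=-81.086
  mode - wants cross < 0 → take C=(5.4662,-7.5703) (cross=-81.086)
ex = (C−B)/|BC| = (0.3985,-0.9172); ey = (0.9172,0.3985)
P = B + -2.31·ex + -2.92·ey = (-1.7193,1.6389)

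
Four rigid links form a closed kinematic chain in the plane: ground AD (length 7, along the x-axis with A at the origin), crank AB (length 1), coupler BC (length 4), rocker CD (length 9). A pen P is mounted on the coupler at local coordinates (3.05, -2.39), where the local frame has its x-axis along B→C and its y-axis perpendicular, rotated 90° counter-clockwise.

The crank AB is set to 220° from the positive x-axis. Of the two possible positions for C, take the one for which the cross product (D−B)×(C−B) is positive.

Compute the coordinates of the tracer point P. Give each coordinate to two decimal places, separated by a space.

1.14 2.73

A=(0,0), D=(7.00,0)
B = A + 1.00·(cos220°, sin220°) = (-0.7660, -0.6428)
|BD| = 7.7926
circle(B,4.00) ∩ circle(D,9.00): a=-0.2743, h=3.9906
  candidates: C₊=(-1.3686,3.3116) cross=31.097; C₋=(-0.7103,-4.6424) cross=-31.097
  mode + wants cross > 0 → take C=(-1.3686,3.3116) (cross=31.097)
ex = (C−B)/|BC| = (-0.1506,0.9886); ey = (-0.9886,-0.1506)
P = B + 3.05·ex + -2.39·ey = (1.1372,2.7324)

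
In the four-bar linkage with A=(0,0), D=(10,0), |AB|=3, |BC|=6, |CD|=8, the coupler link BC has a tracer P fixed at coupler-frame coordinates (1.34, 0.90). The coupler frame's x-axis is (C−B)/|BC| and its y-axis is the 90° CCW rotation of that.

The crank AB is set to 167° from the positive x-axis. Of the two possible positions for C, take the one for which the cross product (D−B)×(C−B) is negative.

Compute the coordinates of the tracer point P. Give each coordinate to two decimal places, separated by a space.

A=(0,0), D=(10.00,0)
B = A + 3.00·(cos167°, sin167°) = (-2.9231, 0.6749)
|BD| = 12.9407
circle(B,6.00) ∩ circle(D,8.00): a=5.3885, h=2.6389
  candidates: C₊=(2.5957,3.0292) cross=34.150; C₋=(2.3204,-2.2415) cross=-34.150
  mode - wants cross < 0 → take C=(2.3204,-2.2415) (cross=-34.150)
ex = (C−B)/|BC| = (0.8739,-0.4861); ey = (0.4861,0.8739)
P = B + 1.34·ex + 0.90·ey = (-1.3146,0.8101)

-1.31 0.81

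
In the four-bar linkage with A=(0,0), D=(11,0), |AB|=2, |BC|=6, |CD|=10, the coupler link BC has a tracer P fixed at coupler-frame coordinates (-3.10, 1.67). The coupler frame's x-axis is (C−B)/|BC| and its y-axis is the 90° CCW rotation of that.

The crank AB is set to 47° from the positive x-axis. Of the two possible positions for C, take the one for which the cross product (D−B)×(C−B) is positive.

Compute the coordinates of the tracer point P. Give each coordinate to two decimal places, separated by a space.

-1.42 -0.69

A=(0,0), D=(11.00,0)
B = A + 2.00·(cos47°, sin47°) = (1.3640, 1.4627)
|BD| = 9.7464
circle(B,6.00) ∩ circle(D,10.00): a=1.5899, h=5.7855
  candidates: C₊=(3.8042,6.9441) cross=56.388; C₋=(2.0676,-4.4959) cross=-56.388
  mode + wants cross > 0 → take C=(3.8042,6.9441) (cross=56.388)
ex = (C−B)/|BC| = (0.4067,0.9136); ey = (-0.9136,0.4067)
P = B + -3.10·ex + 1.67·ey = (-1.4224,-0.6901)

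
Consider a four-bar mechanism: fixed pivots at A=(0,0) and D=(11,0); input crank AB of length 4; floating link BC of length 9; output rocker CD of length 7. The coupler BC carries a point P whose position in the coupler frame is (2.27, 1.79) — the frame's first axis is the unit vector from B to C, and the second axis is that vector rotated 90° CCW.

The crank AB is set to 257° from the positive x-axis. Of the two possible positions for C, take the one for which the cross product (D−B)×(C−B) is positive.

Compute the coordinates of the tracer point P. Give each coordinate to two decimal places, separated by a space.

A=(0,0), D=(11.00,0)
B = A + 4.00·(cos257°, sin257°) = (-0.8998, -3.8975)
|BD| = 12.5218
circle(B,9.00) ∩ circle(D,7.00): a=7.5387, h=4.9161
  candidates: C₊=(4.7342,3.1209) cross=61.559; C₋=(7.7946,-6.2230) cross=-61.559
  mode + wants cross > 0 → take C=(4.7342,3.1209) (cross=61.559)
ex = (C−B)/|BC| = (0.6260,0.7798); ey = (-0.7798,0.6260)
P = B + 2.27·ex + 1.79·ey = (-0.8747,-1.0067)

-0.87 -1.01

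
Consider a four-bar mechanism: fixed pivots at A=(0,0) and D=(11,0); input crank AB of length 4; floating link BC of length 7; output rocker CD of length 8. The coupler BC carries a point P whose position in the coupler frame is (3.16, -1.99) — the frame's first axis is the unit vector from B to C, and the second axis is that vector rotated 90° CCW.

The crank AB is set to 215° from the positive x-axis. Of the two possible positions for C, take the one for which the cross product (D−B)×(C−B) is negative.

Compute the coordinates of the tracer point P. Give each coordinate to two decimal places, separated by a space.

-0.40 -4.67

A=(0,0), D=(11.00,0)
B = A + 4.00·(cos215°, sin215°) = (-3.2766, -2.2943)
|BD| = 14.4598
circle(B,7.00) ∩ circle(D,8.00): a=6.7112, h=1.9899
  candidates: C₊=(3.0339,0.7352) cross=28.773; C₋=(3.6653,-3.1941) cross=-28.773
  mode - wants cross < 0 → take C=(3.6653,-3.1941) (cross=-28.773)
ex = (C−B)/|BC| = (0.9917,-0.1285); ey = (0.1285,0.9917)
P = B + 3.16·ex + -1.99·ey = (-0.3986,-4.6740)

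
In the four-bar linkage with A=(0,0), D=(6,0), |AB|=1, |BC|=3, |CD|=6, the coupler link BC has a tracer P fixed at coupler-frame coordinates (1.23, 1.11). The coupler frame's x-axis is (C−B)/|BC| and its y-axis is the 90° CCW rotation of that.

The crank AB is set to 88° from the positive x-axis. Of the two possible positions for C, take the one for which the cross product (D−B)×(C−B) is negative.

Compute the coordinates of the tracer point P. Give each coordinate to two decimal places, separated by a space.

1.26 -0.11

A=(0,0), D=(6.00,0)
B = A + 1.00·(cos88°, sin88°) = (0.0349, 0.9994)
|BD| = 6.0482
circle(B,3.00) ∩ circle(D,6.00): a=0.7921, h=2.8936
  candidates: C₊=(1.2942,3.7223) cross=17.501; C₋=(0.3380,-1.9853) cross=-17.501
  mode - wants cross < 0 → take C=(0.3380,-1.9853) (cross=-17.501)
ex = (C−B)/|BC| = (0.1010,-0.9949); ey = (0.9949,0.1010)
P = B + 1.23·ex + 1.11·ey = (1.2635,-0.1122)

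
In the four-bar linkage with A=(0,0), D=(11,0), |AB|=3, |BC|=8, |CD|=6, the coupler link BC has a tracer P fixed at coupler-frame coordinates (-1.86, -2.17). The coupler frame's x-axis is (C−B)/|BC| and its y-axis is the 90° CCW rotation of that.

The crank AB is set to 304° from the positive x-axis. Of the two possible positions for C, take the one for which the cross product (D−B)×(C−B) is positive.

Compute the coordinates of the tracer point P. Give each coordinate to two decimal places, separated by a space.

A=(0,0), D=(11.00,0)
B = A + 3.00·(cos304°, sin304°) = (1.6776, -2.4871)
|BD| = 9.6485
circle(B,8.00) ∩ circle(D,6.00): a=6.2752, h=4.9620
  candidates: C₊=(6.4617,3.9248) cross=47.876; C₋=(9.0198,-5.6638) cross=-47.876
  mode + wants cross > 0 → take C=(6.4617,3.9248) (cross=47.876)
ex = (C−B)/|BC| = (0.5980,0.8015); ey = (-0.8015,0.5980)
P = B + -1.86·ex + -2.17·ey = (2.3045,-5.2756)

2.30 -5.28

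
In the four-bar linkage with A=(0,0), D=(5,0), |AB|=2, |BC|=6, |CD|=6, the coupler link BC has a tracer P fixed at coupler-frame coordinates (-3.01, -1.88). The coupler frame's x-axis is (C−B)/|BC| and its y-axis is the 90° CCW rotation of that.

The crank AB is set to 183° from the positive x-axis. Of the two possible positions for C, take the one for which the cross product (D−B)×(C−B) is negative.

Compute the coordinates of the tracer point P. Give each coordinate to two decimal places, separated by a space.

A=(0,0), D=(5.00,0)
B = A + 2.00·(cos183°, sin183°) = (-1.9973, -0.1047)
|BD| = 6.9980
circle(B,6.00) ∩ circle(D,6.00): a=3.4990, h=4.8741
  candidates: C₊=(1.4285,4.8212) cross=34.109; C₋=(1.5743,-4.9259) cross=-34.109
  mode - wants cross < 0 → take C=(1.5743,-4.9259) (cross=-34.109)
ex = (C−B)/|BC| = (0.5953,-0.8035); ey = (0.8035,0.5953)
P = B + -3.01·ex + -1.88·ey = (-5.2996,1.1949)

-5.30 1.19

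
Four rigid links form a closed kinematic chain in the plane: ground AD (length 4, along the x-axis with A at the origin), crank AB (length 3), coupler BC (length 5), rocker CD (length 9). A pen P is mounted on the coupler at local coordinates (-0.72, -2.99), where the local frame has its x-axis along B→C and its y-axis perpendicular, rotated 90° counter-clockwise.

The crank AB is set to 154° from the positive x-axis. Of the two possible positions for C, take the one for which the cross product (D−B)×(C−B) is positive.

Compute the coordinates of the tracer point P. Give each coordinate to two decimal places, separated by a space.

0.25 0.43

A=(0,0), D=(4.00,0)
B = A + 3.00·(cos154°, sin154°) = (-2.6964, 1.3151)
|BD| = 6.8243
circle(B,5.00) ∩ circle(D,9.00): a=-0.6908, h=4.9520
  candidates: C₊=(-2.4200,6.3075) cross=33.794; C₋=(-4.3286,-3.4110) cross=-33.794
  mode + wants cross > 0 → take C=(-2.4200,6.3075) (cross=33.794)
ex = (C−B)/|BC| = (0.0553,0.9985); ey = (-0.9985,0.0553)
P = B + -0.72·ex + -2.99·ey = (0.2492,0.4309)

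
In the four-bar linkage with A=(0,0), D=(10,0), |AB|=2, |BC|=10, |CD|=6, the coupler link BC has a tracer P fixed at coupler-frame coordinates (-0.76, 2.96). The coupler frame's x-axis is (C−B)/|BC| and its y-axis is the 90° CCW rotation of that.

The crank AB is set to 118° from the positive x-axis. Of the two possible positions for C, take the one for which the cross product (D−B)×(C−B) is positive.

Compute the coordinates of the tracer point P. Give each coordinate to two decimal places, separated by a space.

-2.81 4.18

A=(0,0), D=(10.00,0)
B = A + 2.00·(cos118°, sin118°) = (-0.9389, 1.7659)
|BD| = 11.0806
circle(B,10.00) ∩ circle(D,6.00): a=8.4282, h=5.3819
  candidates: C₊=(8.2393,5.7358) cross=59.635; C₋=(6.5238,-4.8904) cross=-59.635
  mode + wants cross > 0 → take C=(8.2393,5.7358) (cross=59.635)
ex = (C−B)/|BC| = (0.9178,0.3970); ey = (-0.3970,0.9178)
P = B + -0.76·ex + 2.96·ey = (-2.8116,4.1809)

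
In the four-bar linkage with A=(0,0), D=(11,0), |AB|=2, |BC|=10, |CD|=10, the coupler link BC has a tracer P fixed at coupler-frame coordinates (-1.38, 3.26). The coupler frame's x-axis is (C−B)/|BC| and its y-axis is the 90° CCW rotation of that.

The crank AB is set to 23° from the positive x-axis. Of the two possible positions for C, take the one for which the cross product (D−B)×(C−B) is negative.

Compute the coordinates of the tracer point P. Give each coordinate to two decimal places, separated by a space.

A=(0,0), D=(11.00,0)
B = A + 2.00·(cos23°, sin23°) = (1.8410, 0.7815)
|BD| = 9.1923
circle(B,10.00) ∩ circle(D,10.00): a=4.5961, h=8.8812
  candidates: C₊=(7.1755,9.2398) cross=81.638; C₋=(5.6655,-8.4583) cross=-81.638
  mode - wants cross < 0 → take C=(5.6655,-8.4583) (cross=-81.638)
ex = (C−B)/|BC| = (0.3824,-0.9240); ey = (0.9240,0.3824)
P = B + -1.38·ex + 3.26·ey = (4.3254,3.3033)

4.33 3.30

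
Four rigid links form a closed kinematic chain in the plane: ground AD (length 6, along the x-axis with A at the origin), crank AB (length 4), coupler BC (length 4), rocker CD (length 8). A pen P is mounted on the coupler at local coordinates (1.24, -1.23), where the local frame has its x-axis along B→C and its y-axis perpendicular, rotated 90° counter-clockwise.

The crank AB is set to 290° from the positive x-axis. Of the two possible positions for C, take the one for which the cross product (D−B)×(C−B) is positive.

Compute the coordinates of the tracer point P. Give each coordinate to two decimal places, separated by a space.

A=(0,0), D=(6.00,0)
B = A + 4.00·(cos290°, sin290°) = (1.3681, -3.7588)
|BD| = 5.9652
circle(B,4.00) ∩ circle(D,8.00): a=-1.0408, h=3.8622
  candidates: C₊=(-1.8738,-1.4156) cross=23.039; C₋=(2.9936,-7.4136) cross=-23.039
  mode + wants cross > 0 → take C=(-1.8738,-1.4156) (cross=23.039)
ex = (C−B)/|BC| = (-0.8105,0.5858); ey = (-0.5858,-0.8105)
P = B + 1.24·ex + -1.23·ey = (1.0836,-2.0355)

1.08 -2.04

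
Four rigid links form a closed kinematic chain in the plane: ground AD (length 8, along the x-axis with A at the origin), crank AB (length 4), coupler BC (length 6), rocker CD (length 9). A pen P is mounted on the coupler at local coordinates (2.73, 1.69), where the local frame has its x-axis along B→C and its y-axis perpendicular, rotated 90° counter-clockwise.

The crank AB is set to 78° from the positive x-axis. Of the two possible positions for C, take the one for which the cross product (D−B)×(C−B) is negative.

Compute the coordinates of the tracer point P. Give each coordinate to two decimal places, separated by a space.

1.71 0.83

A=(0,0), D=(8.00,0)
B = A + 4.00·(cos78°, sin78°) = (0.8316, 3.9126)
|BD| = 8.1666
circle(B,6.00) ∩ circle(D,9.00): a=1.3282, h=5.8511
  candidates: C₊=(4.8007,8.4122) cross=47.784; C₋=(-0.8058,-1.8597) cross=-47.784
  mode - wants cross < 0 → take C=(-0.8058,-1.8597) (cross=-47.784)
ex = (C−B)/|BC| = (-0.2729,-0.9620); ey = (0.9620,-0.2729)
P = B + 2.73·ex + 1.69·ey = (1.7125,0.8250)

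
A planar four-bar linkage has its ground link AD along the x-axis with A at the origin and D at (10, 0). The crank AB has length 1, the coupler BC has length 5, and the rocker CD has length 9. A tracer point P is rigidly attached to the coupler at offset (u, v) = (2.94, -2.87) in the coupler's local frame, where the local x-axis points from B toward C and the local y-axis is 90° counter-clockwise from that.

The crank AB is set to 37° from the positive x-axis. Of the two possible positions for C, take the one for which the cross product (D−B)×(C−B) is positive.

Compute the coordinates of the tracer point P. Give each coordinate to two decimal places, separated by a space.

A=(0,0), D=(10.00,0)
B = A + 1.00·(cos37°, sin37°) = (0.7986, 0.6018)
|BD| = 9.2210
circle(B,5.00) ∩ circle(D,9.00): a=1.5740, h=4.7458
  candidates: C₊=(2.6790,5.2348) cross=43.761; C₋=(2.0595,-4.2366) cross=-43.761
  mode + wants cross > 0 → take C=(2.6790,5.2348) (cross=43.761)
ex = (C−B)/|BC| = (0.3761,0.9266); ey = (-0.9266,0.3761)
P = B + 2.94·ex + -2.87·ey = (4.5636,2.2467)

4.56 2.25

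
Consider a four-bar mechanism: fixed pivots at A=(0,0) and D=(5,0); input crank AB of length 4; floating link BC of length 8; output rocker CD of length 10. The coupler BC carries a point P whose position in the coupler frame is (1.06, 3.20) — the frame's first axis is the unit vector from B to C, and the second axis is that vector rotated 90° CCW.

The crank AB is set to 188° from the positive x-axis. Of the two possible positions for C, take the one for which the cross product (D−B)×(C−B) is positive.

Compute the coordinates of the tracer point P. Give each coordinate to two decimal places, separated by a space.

-6.79 1.27

A=(0,0), D=(5.00,0)
B = A + 4.00·(cos188°, sin188°) = (-3.9611, -0.5567)
|BD| = 8.9783
circle(B,8.00) ∩ circle(D,10.00): a=2.4844, h=7.6045
  candidates: C₊=(-1.9530,7.1872) cross=68.276; C₋=(-1.0100,-7.9925) cross=-68.276
  mode + wants cross > 0 → take C=(-1.9530,7.1872) (cross=68.276)
ex = (C−B)/|BC| = (0.2510,0.9680); ey = (-0.9680,0.2510)
P = B + 1.06·ex + 3.20·ey = (-6.7926,1.2726)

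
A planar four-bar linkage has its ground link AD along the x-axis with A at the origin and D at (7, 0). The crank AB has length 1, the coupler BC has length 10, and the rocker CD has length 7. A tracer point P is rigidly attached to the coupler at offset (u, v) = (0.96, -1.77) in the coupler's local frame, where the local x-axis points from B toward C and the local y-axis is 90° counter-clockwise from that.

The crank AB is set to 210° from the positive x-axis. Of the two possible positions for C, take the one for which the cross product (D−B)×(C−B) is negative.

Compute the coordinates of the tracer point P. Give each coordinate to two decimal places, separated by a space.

A=(0,0), D=(7.00,0)
B = A + 1.00·(cos210°, sin210°) = (-0.8660, -0.5000)
|BD| = 7.8819
circle(B,10.00) ∩ circle(D,7.00): a=7.1762, h=6.9643
  candidates: C₊=(5.8539,6.9055) cross=54.892; C₋=(6.7375,-6.9951) cross=-54.892
  mode - wants cross < 0 → take C=(6.7375,-6.9951) (cross=-54.892)
ex = (C−B)/|BC| = (0.7604,-0.6495); ey = (0.6495,0.7604)
P = B + 0.96·ex + -1.77·ey = (-1.2857,-2.4694)

-1.29 -2.47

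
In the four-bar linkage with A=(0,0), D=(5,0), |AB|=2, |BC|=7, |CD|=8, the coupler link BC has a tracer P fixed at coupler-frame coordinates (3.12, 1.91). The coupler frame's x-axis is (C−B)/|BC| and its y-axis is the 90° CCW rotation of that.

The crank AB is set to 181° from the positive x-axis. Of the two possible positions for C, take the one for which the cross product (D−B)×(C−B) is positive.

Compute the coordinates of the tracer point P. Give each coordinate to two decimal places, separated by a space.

A=(0,0), D=(5.00,0)
B = A + 2.00·(cos181°, sin181°) = (-1.9997, -0.0349)
|BD| = 6.9998
circle(B,7.00) ∩ circle(D,8.00): a=2.4284, h=6.5653
  candidates: C₊=(0.3960,6.5424) cross=45.955; C₋=(0.4614,-6.5880) cross=-45.955
  mode + wants cross > 0 → take C=(0.3960,6.5424) (cross=45.955)
ex = (C−B)/|BC| = (0.3422,0.9396); ey = (-0.9396,0.3422)
P = B + 3.12·ex + 1.91·ey = (-2.7266,3.5504)

-2.73 3.55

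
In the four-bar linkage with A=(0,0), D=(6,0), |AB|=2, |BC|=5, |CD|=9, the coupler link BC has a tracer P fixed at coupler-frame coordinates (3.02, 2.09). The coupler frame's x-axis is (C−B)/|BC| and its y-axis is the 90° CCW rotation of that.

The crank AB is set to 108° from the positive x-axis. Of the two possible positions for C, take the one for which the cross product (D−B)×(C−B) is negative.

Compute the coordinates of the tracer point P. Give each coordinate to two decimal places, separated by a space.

0.11 -1.70

A=(0,0), D=(6.00,0)
B = A + 2.00·(cos108°, sin108°) = (-0.6180, 1.9021)
|BD| = 6.8860
circle(B,5.00) ∩ circle(D,9.00): a=-0.6233, h=4.9610
  candidates: C₊=(0.1533,6.8423) cross=34.161; C₋=(-2.5874,-2.6937) cross=-34.161
  mode - wants cross < 0 → take C=(-2.5874,-2.6937) (cross=-34.161)
ex = (C−B)/|BC| = (-0.3939,-0.9192); ey = (0.9192,-0.3939)
P = B + 3.02·ex + 2.09·ey = (0.1135,-1.6970)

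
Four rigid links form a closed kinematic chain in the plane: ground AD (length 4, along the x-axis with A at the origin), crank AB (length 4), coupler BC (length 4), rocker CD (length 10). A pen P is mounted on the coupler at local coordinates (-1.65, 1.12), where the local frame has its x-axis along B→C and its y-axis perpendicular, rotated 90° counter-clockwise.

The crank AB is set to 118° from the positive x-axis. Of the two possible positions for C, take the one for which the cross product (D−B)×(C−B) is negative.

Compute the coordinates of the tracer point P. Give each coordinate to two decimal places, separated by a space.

0.02 2.93

A=(0,0), D=(4.00,0)
B = A + 4.00·(cos118°, sin118°) = (-1.8779, 3.5318)
|BD| = 6.8573
circle(B,4.00) ∩ circle(D,10.00): a=-2.6962, h=2.9548
  candidates: C₊=(-2.6671,7.4532) cross=20.262; C₋=(-5.7108,2.3877) cross=-20.262
  mode - wants cross < 0 → take C=(-5.7108,2.3877) (cross=-20.262)
ex = (C−B)/|BC| = (-0.9582,-0.2860); ey = (0.2860,-0.9582)
P = B + -1.65·ex + 1.12·ey = (0.0235,2.9305)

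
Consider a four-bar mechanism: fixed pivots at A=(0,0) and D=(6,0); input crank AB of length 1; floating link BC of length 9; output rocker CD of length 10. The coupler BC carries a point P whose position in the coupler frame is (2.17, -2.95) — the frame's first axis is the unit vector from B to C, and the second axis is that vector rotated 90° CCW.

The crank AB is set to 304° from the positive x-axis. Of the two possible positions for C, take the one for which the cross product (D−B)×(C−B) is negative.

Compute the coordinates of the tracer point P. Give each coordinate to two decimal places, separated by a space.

-1.72 -3.70

A=(0,0), D=(6.00,0)
B = A + 1.00·(cos304°, sin304°) = (0.5592, -0.8290)
|BD| = 5.5036
circle(B,9.00) ∩ circle(D,10.00): a=1.0257, h=8.9414
  candidates: C₊=(0.2263,8.1648) cross=49.210; C₋=(2.9200,-9.5139) cross=-49.210
  mode - wants cross < 0 → take C=(2.9200,-9.5139) (cross=-49.210)
ex = (C−B)/|BC| = (0.2623,-0.9650); ey = (0.9650,0.2623)
P = B + 2.17·ex + -2.95·ey = (-1.7183,-3.6969)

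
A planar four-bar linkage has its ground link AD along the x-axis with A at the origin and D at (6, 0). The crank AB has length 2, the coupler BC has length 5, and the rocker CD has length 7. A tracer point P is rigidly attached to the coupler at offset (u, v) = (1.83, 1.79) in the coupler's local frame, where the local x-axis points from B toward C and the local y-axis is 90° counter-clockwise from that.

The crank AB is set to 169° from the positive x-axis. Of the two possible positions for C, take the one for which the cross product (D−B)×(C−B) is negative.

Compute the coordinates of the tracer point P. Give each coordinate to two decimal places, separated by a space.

A=(0,0), D=(6.00,0)
B = A + 2.00·(cos169°, sin169°) = (-1.9633, 0.3816)
|BD| = 7.9724
circle(B,5.00) ∩ circle(D,7.00): a=2.4810, h=4.3410
  candidates: C₊=(0.7227,4.5989) cross=34.608; C₋=(0.3071,-4.0732) cross=-34.608
  mode - wants cross < 0 → take C=(0.3071,-4.0732) (cross=-34.608)
ex = (C−B)/|BC| = (0.4541,-0.8910); ey = (0.8910,0.4541)
P = B + 1.83·ex + 1.79·ey = (0.4625,-0.4361)

0.46 -0.44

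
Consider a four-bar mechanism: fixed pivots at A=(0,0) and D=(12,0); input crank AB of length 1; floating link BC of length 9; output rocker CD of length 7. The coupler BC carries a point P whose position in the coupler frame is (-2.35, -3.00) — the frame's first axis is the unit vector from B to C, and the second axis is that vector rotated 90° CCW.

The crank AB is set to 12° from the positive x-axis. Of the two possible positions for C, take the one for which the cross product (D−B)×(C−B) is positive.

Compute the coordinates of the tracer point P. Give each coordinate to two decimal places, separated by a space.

A=(0,0), D=(12.00,0)
B = A + 1.00·(cos12°, sin12°) = (0.9781, 0.2079)
|BD| = 11.0238
circle(B,9.00) ∩ circle(D,7.00): a=6.9633, h=5.7020
  candidates: C₊=(8.0478,5.7775) cross=62.857; C₋=(7.8327,-5.6244) cross=-62.857
  mode + wants cross > 0 → take C=(8.0478,5.7775) (cross=62.857)
ex = (C−B)/|BC| = (0.7855,0.6188); ey = (-0.6188,0.7855)
P = B + -2.35·ex + -3.00·ey = (0.9887,-3.6029)

0.99 -3.60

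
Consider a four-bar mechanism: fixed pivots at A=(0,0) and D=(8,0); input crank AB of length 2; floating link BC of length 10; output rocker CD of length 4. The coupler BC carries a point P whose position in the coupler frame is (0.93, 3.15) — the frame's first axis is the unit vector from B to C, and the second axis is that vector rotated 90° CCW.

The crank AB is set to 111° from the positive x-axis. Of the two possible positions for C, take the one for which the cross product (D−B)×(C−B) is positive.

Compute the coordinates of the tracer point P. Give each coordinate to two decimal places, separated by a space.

A=(0,0), D=(8.00,0)
B = A + 2.00·(cos111°, sin111°) = (-0.7167, 1.8672)
|BD| = 8.9145
circle(B,10.00) ∩ circle(D,4.00): a=9.1687, h=3.9919
  candidates: C₊=(9.0847,3.8501) cross=35.586; C₋=(7.4124,-3.9566) cross=-35.586
  mode + wants cross > 0 → take C=(9.0847,3.8501) (cross=35.586)
ex = (C−B)/|BC| = (0.9801,0.1983); ey = (-0.1983,0.9801)
P = B + 0.93·ex + 3.15·ey = (-0.4298,5.1390)

-0.43 5.14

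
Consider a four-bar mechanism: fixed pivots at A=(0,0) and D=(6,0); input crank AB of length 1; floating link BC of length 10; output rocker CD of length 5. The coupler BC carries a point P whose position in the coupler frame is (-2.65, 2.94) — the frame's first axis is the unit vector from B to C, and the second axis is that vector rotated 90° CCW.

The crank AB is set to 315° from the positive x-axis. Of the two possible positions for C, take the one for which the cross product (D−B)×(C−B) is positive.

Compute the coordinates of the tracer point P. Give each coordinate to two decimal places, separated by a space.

-2.85 1.04

A=(0,0), D=(6.00,0)
B = A + 1.00·(cos315°, sin315°) = (0.7071, -0.7071)
|BD| = 5.3399
circle(B,10.00) ∩ circle(D,5.00): a=9.6925, h=2.4606
  candidates: C₊=(9.9885,3.0153) cross=13.140; C₋=(10.6401,-1.8626) cross=-13.140
  mode + wants cross > 0 → take C=(9.9885,3.0153) (cross=13.140)
ex = (C−B)/|BC| = (0.9281,0.3722); ey = (-0.3722,0.9281)
P = B + -2.65·ex + 2.94·ey = (-2.8468,1.0352)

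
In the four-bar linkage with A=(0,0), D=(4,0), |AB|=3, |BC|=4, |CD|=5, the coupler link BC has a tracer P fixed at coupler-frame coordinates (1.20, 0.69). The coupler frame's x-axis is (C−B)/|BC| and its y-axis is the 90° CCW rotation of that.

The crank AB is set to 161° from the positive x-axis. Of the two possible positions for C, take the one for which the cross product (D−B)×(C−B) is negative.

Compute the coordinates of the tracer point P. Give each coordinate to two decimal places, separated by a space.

-1.57 0.42

A=(0,0), D=(4.00,0)
B = A + 3.00·(cos161°, sin161°) = (-2.8366, 0.9767)
|BD| = 6.9060
circle(B,4.00) ∩ circle(D,5.00): a=2.8014, h=2.8552
  candidates: C₊=(0.3405,3.4070) cross=19.718; C₋=(-0.4671,-2.2460) cross=-19.718
  mode - wants cross < 0 → take C=(-0.4671,-2.2460) (cross=-19.718)
ex = (C−B)/|BC| = (0.5924,-0.8057); ey = (0.8057,0.5924)
P = B + 1.20·ex + 0.69·ey = (-1.5698,0.4186)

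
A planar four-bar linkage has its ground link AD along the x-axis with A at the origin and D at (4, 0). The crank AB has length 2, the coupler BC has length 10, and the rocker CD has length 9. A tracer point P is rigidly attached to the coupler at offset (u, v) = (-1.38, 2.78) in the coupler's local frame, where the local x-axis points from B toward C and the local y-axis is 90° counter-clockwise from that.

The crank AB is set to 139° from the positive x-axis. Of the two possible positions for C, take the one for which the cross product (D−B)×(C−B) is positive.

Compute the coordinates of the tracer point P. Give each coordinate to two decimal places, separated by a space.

A=(0,0), D=(4.00,0)
B = A + 2.00·(cos139°, sin139°) = (-1.5094, 1.3121)
|BD| = 5.6635
circle(B,10.00) ∩ circle(D,9.00): a=4.5092, h=8.9257
  candidates: C₊=(4.9449,8.9503) cross=50.551; C₋=(0.8092,-8.4154) cross=-50.551
  mode + wants cross > 0 → take C=(4.9449,8.9503) (cross=50.551)
ex = (C−B)/|BC| = (0.6454,0.7638); ey = (-0.7638,0.6454)
P = B + -1.38·ex + 2.78·ey = (-4.5235,2.0524)

-4.52 2.05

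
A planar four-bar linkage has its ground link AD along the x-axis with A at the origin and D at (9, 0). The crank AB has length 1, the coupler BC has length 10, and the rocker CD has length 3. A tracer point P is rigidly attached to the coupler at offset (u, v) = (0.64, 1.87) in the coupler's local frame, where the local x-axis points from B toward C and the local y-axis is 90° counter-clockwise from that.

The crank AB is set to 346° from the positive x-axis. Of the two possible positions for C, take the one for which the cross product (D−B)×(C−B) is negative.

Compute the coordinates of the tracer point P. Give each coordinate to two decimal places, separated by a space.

2.01 1.44

A=(0,0), D=(9.00,0)
B = A + 1.00·(cos346°, sin346°) = (0.9703, -0.2419)
|BD| = 8.0333
circle(B,10.00) ∩ circle(D,3.00): a=9.6806, h=2.5073
  candidates: C₊=(10.5710,2.5558) cross=20.142; C₋=(10.7220,-2.4566) cross=-20.142
  mode - wants cross < 0 → take C=(10.7220,-2.4566) (cross=-20.142)
ex = (C−B)/|BC| = (0.9752,-0.2215); ey = (0.2215,0.9752)
P = B + 0.64·ex + 1.87·ey = (2.0085,1.4399)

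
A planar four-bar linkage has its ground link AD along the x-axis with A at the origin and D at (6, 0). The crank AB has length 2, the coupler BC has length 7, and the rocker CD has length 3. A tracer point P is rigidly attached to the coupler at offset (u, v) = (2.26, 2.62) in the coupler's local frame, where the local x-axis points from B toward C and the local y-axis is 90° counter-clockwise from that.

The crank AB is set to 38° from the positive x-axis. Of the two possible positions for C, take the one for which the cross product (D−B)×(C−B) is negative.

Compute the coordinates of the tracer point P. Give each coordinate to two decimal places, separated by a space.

A=(0,0), D=(6.00,0)
B = A + 2.00·(cos38°, sin38°) = (1.5760, 1.2313)
|BD| = 4.5921
circle(B,7.00) ∩ circle(D,3.00): a=6.6513, h=2.1817
  candidates: C₊=(8.5688,1.5496) cross=10.019; C₋=(7.3988,-2.6539) cross=-10.019
  mode - wants cross < 0 → take C=(7.3988,-2.6539) (cross=-10.019)
ex = (C−B)/|BC| = (0.8318,-0.5550); ey = (0.5550,0.8318)
P = B + 2.26·ex + 2.62·ey = (4.9101,2.1563)

4.91 2.16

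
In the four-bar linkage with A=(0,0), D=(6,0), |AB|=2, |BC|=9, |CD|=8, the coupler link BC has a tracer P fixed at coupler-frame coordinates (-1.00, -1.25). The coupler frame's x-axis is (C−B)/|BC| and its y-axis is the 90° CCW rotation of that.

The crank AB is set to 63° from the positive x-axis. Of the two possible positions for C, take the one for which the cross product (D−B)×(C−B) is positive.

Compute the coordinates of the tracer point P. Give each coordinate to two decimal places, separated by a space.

1.01 0.18

A=(0,0), D=(6.00,0)
B = A + 2.00·(cos63°, sin63°) = (0.9080, 1.7820)
|BD| = 5.3948
circle(B,9.00) ∩ circle(D,8.00): a=4.2730, h=7.9210
  candidates: C₊=(7.5576,7.8469) cross=42.732; C₋=(2.3247,-7.1058) cross=-42.732
  mode + wants cross > 0 → take C=(7.5576,7.8469) (cross=42.732)
ex = (C−B)/|BC| = (0.7388,0.6739); ey = (-0.6739,0.7388)
P = B + -1.00·ex + -1.25·ey = (1.0115,0.1846)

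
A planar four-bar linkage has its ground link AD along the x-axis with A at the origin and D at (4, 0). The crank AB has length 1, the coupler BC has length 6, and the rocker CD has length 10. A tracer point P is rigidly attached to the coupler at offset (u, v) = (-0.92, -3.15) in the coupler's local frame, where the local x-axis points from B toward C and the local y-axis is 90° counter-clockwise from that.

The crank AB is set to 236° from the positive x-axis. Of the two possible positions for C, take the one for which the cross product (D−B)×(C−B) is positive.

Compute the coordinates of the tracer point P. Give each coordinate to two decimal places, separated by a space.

A=(0,0), D=(4.00,0)
B = A + 1.00·(cos236°, sin236°) = (-0.5592, -0.8290)
|BD| = 4.6340
circle(B,6.00) ∩ circle(D,10.00): a=-4.5886, h=3.8659
  candidates: C₊=(-5.7654,2.1536) cross=17.914; C₋=(-4.3821,-5.4535) cross=-17.914
  mode + wants cross > 0 → take C=(-5.7654,2.1536) (cross=17.914)
ex = (C−B)/|BC| = (-0.8677,0.4971); ey = (-0.4971,-0.8677)
P = B + -0.92·ex + -3.15·ey = (1.8049,1.4469)

1.80 1.45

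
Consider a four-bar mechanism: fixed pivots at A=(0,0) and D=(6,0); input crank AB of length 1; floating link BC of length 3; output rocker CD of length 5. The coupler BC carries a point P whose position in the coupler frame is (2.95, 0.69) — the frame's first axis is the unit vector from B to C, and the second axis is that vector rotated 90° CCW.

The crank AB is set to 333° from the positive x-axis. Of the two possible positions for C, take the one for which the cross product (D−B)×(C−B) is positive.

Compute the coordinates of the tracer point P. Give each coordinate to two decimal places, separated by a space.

0.96 2.57

A=(0,0), D=(6.00,0)
B = A + 1.00·(cos333°, sin333°) = (0.8910, -0.4540)
|BD| = 5.1291
circle(B,3.00) ∩ circle(D,5.00): a=1.0048, h=2.8267
  candidates: C₊=(1.6417,2.4506) cross=14.499; C₋=(2.1421,-3.1807) cross=-14.499
  mode + wants cross > 0 → take C=(1.6417,2.4506) (cross=14.499)
ex = (C−B)/|BC| = (0.2502,0.9682); ey = (-0.9682,0.2502)
P = B + 2.95·ex + 0.69·ey = (0.9611,2.5748)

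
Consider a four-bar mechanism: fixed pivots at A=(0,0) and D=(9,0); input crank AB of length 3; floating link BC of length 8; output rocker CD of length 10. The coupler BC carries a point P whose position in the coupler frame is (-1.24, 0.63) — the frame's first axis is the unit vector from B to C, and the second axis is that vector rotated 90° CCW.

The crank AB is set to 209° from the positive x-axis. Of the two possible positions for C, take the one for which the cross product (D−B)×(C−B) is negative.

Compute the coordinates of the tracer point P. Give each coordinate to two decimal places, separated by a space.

-2.93 -0.10

A=(0,0), D=(9.00,0)
B = A + 3.00·(cos209°, sin209°) = (-2.6239, -1.4544)
|BD| = 11.7145
circle(B,8.00) ∩ circle(D,10.00): a=4.3207, h=6.7329
  candidates: C₊=(0.8275,5.7628) cross=78.872; C₋=(2.4993,-7.5988) cross=-78.872
  mode - wants cross < 0 → take C=(2.4993,-7.5988) (cross=-78.872)
ex = (C−B)/|BC| = (0.6404,-0.7680); ey = (0.7680,0.6404)
P = B + -1.24·ex + 0.63·ey = (-2.9341,-0.0986)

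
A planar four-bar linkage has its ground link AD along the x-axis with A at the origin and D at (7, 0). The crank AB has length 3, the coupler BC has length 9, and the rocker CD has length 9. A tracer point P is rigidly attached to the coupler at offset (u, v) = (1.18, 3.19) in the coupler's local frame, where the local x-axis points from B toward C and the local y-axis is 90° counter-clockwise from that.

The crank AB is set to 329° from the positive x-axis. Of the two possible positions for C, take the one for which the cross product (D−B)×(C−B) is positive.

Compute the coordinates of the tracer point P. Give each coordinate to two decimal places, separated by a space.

-0.70 -0.60

A=(0,0), D=(7.00,0)
B = A + 3.00·(cos329°, sin329°) = (2.5715, -1.5451)
|BD| = 4.6903
circle(B,9.00) ∩ circle(D,9.00): a=2.3452, h=8.6891
  candidates: C₊=(1.9233,7.4315) cross=40.754; C₋=(7.6482,-8.9766) cross=-40.754
  mode + wants cross > 0 → take C=(1.9233,7.4315) (cross=40.754)
ex = (C−B)/|BC| = (-0.0720,0.9974); ey = (-0.9974,-0.0720)
P = B + 1.18·ex + 3.19·ey = (-0.6952,-0.5979)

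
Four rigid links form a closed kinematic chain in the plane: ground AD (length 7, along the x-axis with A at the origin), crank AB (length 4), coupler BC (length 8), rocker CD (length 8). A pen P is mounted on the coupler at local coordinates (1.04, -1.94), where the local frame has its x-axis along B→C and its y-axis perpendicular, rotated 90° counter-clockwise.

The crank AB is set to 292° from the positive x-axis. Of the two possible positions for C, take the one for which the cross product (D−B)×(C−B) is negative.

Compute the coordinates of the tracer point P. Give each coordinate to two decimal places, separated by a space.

A=(0,0), D=(7.00,0)
B = A + 4.00·(cos292°, sin292°) = (1.4984, -3.7087)
|BD| = 6.6349
circle(B,8.00) ∩ circle(D,8.00): a=3.3175, h=7.2797
  candidates: C₊=(0.1800,4.1819) cross=48.300; C₋=(8.3184,-7.8906) cross=-48.300
  mode - wants cross < 0 → take C=(8.3184,-7.8906) (cross=-48.300)
ex = (C−B)/|BC| = (0.8525,-0.5227); ey = (0.5227,0.8525)
P = B + 1.04·ex + -1.94·ey = (1.3709,-5.9062)

1.37 -5.91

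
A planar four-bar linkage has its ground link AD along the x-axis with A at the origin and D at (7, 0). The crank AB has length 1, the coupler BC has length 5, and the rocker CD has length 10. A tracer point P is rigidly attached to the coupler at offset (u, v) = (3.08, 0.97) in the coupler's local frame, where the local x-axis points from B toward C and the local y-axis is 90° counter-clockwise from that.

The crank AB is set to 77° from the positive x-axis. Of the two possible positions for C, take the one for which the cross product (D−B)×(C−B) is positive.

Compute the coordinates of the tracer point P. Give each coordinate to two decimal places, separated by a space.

-1.56 3.66

A=(0,0), D=(7.00,0)
B = A + 1.00·(cos77°, sin77°) = (0.2250, 0.9744)
|BD| = 6.8448
circle(B,5.00) ∩ circle(D,10.00): a=-2.0563, h=4.5576
  candidates: C₊=(-1.1616,5.7783) cross=31.196; C₋=(-2.4592,-3.2441) cross=-31.196
  mode + wants cross > 0 → take C=(-1.1616,5.7783) (cross=31.196)
ex = (C−B)/|BC| = (-0.2773,0.9608); ey = (-0.9608,-0.2773)
P = B + 3.08·ex + 0.97·ey = (-1.5611,3.6646)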